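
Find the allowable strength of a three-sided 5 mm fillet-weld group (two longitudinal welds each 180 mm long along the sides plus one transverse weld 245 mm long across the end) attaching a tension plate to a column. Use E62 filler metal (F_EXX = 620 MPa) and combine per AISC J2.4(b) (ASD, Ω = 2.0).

t_e = 0.707 × 5 = 3.535 mm.
R_nwl = 0.6 × 620 × 3.535 × 360 × 10⁻³ = 473.4 kN (longitudinal, 2 welds).
R_nwt = 0.6 × 620 × 3.535 × 245 × 10⁻³ = 322.2 kN (transverse, base value).
(i) R_nwl + R_nwt = 795.6 kN; (ii) 0.85 R_nwl + 1.5 R_nwt = 885.7 kN.
R_n = max = 885.7 kN [governs: (ii)]; R_n/Ω = 442.8 kN.

R_n/Ω ≈ 443 kN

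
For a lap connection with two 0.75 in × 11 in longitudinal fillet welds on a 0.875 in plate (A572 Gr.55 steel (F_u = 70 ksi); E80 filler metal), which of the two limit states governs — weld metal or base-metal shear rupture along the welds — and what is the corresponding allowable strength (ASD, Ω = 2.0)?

R_n/Ω ≈ 280 kips (weld metal governs)

E80XX → F_EXX = 80 ksi.
t_e = 0.707 × 0.75 = 0.5302 in; L = 22 in.
Weld metal: R_n/Ω = (1/2.0) × 0.6 × 80 × 0.5302 × 22 = 280 kips.
Base metal (shear rupture): R_n/Ω = (1/2.0) × 0.6 × 70 × 0.875 × 22 = 404.2 kips.
Governing: weld metal.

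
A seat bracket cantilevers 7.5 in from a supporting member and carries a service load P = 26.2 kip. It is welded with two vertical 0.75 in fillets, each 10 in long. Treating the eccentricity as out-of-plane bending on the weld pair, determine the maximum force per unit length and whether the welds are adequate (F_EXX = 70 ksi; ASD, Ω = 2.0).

L_w = 2 × 10 = 20 in; section modulus (unit throat) S = 2 × L²/6 = 33.33 in².
Direct shear f_v = P/L_w = 26.2/20 = 1.31 kip/in.
Moment M = P × e = 26.2 × 7.5 = 196.5 kip·in; bending f_b = M/S = 5.895 kip/in.
f_max = √(f_v² + f_b²) = √(1.31² + 5.895²) = 6.039 kip/in.
r_n/Ω = (1/2.0) × 0.6 × 70 × (0.707 × 0.75) = 11.14 kip/in → adequate.

f_max ≈ 6.04 kip/in; adequate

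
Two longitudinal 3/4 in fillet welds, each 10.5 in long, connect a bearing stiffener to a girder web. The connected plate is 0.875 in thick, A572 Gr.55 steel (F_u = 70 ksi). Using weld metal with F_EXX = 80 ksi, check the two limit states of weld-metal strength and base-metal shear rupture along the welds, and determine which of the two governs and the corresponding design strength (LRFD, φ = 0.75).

t_e = 0.707 × 0.75 = 0.5302 in; L = 21 in.
Weld metal: φR_n = 0.75 × 0.6 × 80 × 0.5302 × 21 = 400.9 kip.
Base metal (shear rupture): φR_n = 0.75 × 0.6 × 70 × 0.875 × 21 = 578.8 kip.
Governing: weld metal.

φR_n ≈ 401 kip (weld metal governs)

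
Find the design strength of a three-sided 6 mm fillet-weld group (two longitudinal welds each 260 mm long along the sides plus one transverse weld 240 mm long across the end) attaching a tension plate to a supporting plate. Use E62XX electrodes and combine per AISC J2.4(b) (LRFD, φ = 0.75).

φR_n ≈ 949 kN

E62XX → F_EXX = 620 MPa.
t_e = 0.707 × 6 = 4.242 mm.
R_nwl = 0.6 × 620 × 4.242 × 520 × 10⁻³ = 820.6 kN (longitudinal, 2 welds).
R_nwt = 0.6 × 620 × 4.242 × 240 × 10⁻³ = 378.7 kN (transverse, base value).
(i) R_nwl + R_nwt = 1199 kN; (ii) 0.85 R_nwl + 1.5 R_nwt = 1266 kN.
R_n = max = 1266 kN [governs: (ii)]; φR_n = 949.2 kN.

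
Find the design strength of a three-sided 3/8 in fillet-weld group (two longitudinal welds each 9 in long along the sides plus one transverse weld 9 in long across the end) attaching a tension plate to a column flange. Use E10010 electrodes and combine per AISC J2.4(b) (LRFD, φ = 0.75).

φR_n ≈ 344 kips

E100XX → F_EXX = 100 ksi.
t_e = 0.707 × 0.375 = 0.2651 in.
R_nwl = 0.6 × 100 × 0.2651 × 18 = 286.3 kips (longitudinal, 2 welds).
R_nwt = 0.6 × 100 × 0.2651 × 9 = 143.2 kips (transverse, base value).
(i) R_nwl + R_nwt = 429.5 kips; (ii) 0.85 R_nwl + 1.5 R_nwt = 458.1 kips.
R_n = max = 458.1 kips [governs: (ii)]; φR_n = 343.6 kips.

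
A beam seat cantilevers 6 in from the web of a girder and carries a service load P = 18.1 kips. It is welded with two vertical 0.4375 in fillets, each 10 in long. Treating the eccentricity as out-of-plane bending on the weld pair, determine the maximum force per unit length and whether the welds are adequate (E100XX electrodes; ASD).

E100XX → F_EXX = 100 ksi.
L_w = 2 × 10 = 20 in; section modulus (unit throat) S = 2 × L²/6 = 33.33 in².
Direct shear f_v = P/L_w = 18.1/20 = 0.905 kip/in.
Moment M = P × e = 18.1 × 6 = 108.6 kip·in; bending f_b = M/S = 3.258 kip/in.
f_max = √(f_v² + f_b²) = √(0.905² + 3.258²) = 3.381 kip/in.
r_n/Ω = (1/2.0) × 0.6 × 100 × (0.707 × 0.4375) = 9.279 kip/in → adequate.

f_max ≈ 3.38 kip/in; adequate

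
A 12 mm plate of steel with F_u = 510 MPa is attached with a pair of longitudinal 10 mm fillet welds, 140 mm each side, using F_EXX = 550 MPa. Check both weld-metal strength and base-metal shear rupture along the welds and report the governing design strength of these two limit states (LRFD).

φR_n ≈ 490 kN (weld metal governs)

t_e = 0.707 × 10 = 7.07 mm; L = 280 mm.
Weld metal: φR_n = 0.75 × 0.6 × 550 × 7.07 × 280 × 10⁻³ = 490 kN.
Base metal (shear rupture): φR_n = 0.75 × 0.6 × 510 × 12 × 280 × 10⁻³ = 771.1 kN.
Governing: weld metal.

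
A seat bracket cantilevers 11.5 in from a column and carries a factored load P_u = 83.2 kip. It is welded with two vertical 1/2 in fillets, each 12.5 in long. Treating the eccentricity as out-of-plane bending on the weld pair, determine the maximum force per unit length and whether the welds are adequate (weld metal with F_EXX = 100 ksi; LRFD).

L_w = 2 × 12.5 = 25 in; section modulus (unit throat) S = 2 × L²/6 = 52.08 in².
Direct shear f_v = P/L_w = 83.2/25 = 3.328 kip/in.
Moment M = P × e = 83.2 × 11.5 = 956.8 kip·in; bending f_b = M/S = 18.37 kip/in.
f_max = √(f_v² + f_b²) = √(3.328² + 18.37²) = 18.67 kip/in.
φr_n = 0.75 × 0.6 × 100 × (0.707 × 0.5) = 15.91 kip/in → NOT adequate.

f_max ≈ 18.7 kip/in; NOT adequate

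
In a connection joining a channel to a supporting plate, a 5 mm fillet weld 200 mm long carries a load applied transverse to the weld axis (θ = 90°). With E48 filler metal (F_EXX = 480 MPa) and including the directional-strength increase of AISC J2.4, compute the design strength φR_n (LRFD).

φR_n ≈ 229 kN

t_e = 0.707 × 5 = 3.535 mm; A_we = 3.535 × 200 = 707 mm².
Directional factor: 1.0 + 0.5 sin^1.5(90°) = 1.5.
F_nw = 0.6 × 480 × 1.5 = 432 MPa.
φR_n = 0.75 × 432 × 707 × 10⁻³ = 229.1 kN.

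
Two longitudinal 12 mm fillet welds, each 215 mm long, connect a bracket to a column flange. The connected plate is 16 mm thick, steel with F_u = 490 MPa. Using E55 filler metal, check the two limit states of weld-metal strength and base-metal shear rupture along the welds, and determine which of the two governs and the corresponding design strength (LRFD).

φR_n ≈ 903 kN (weld metal governs)

E55XX → F_EXX = 550 MPa.
t_e = 0.707 × 12 = 8.484 mm; L = 430 mm.
Weld metal: φR_n = 0.75 × 0.6 × 550 × 8.484 × 430 × 10⁻³ = 902.9 kN.
Base metal (shear rupture): φR_n = 0.75 × 0.6 × 490 × 16 × 430 × 10⁻³ = 1517 kN.
Governing: weld metal.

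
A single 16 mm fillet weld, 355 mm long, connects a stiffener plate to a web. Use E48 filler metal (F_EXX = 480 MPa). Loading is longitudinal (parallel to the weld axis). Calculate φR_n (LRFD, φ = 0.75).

φR_n ≈ 867 kN

Effective throat t_e = 0.707 × 16 = 11.31 mm.
Total length L = 355 mm; A_we = 11.31 × 355 = 4016 mm².
F_nw = 0.6 F_EXX = 0.6 × 480 = 288 MPa.
φR_n = 0.75 × 288 × 4016 × 10⁻³ = 867.4 kN.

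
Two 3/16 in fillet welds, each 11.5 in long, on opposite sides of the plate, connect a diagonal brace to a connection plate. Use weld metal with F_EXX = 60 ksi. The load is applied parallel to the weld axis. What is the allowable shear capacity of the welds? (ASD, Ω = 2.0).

R_n/Ω ≈ 54.9 kips

Effective throat t_e = 0.707 × 0.1875 = 0.1326 in.
Total length L = 23 in; A_we = 0.1326 × 23 = 3.049 in².
F_nw = 0.6 F_EXX = 0.6 × 60 = 36 ksi.
R_n = 36 × 3.049 = 109.8 kips; R_n/Ω = 109.8/2.0 = 54.88 kips.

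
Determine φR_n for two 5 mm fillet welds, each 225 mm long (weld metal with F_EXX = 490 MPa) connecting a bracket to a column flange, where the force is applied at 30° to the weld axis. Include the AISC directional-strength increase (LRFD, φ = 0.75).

t_e = 0.707 × 5 = 3.535 mm; A_we = 3.535 × 450 = 1591 mm².
Directional factor: 1.0 + 0.5 sin^1.5(30°) = 1.177.
F_nw = 0.6 × 490 × 1.177 = 346 MPa.
φR_n = 0.75 × 346 × 1591 × 10⁻³ = 412.8 kN.

φR_n ≈ 413 kN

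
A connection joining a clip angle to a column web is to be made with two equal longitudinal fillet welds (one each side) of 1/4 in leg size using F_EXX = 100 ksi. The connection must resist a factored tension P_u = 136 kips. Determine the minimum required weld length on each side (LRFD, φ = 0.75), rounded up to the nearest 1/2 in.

Throat t_e = 0.707 × 0.25 = 0.1767 in.
φr_n = 0.75 × 0.6 × 100 × 0.1767 = 7.954 kips/in.
L_req = P_u / φr_n = 136 / 7.954 = 17.1 in total.
Per side: 17.1 / 2 = 8.549 in.
Round up → use L = 9 in on each side.

L = 9 in on each side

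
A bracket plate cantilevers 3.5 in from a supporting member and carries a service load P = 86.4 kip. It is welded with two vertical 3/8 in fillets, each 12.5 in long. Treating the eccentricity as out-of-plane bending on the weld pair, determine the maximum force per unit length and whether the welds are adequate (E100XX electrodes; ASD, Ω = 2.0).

f_max ≈ 6.76 kip/in; adequate

E100XX → F_EXX = 100 ksi.
L_w = 2 × 12.5 = 25 in; section modulus (unit throat) S = 2 × L²/6 = 52.08 in².
Direct shear f_v = P/L_w = 86.4/25 = 3.456 kip/in.
Moment M = P × e = 86.4 × 3.5 = 302.4 kip·in; bending f_b = M/S = 5.806 kip/in.
f_max = √(f_v² + f_b²) = √(3.456² + 5.806²) = 6.757 kip/in.
r_n/Ω = (1/2.0) × 0.6 × 100 × (0.707 × 0.375) = 7.954 kip/in → adequate.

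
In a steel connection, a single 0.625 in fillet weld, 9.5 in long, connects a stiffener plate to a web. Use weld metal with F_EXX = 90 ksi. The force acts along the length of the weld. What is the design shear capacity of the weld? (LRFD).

φR_n ≈ 170 kips

Effective throat t_e = 0.707 × 0.625 = 0.4419 in.
Total length L = 9.5 in; A_we = 0.4419 × 9.5 = 4.198 in².
F_nw = 0.6 F_EXX = 0.6 × 90 = 54 ksi.
φR_n = 0.75 × 54 × 4.198 = 170 kips.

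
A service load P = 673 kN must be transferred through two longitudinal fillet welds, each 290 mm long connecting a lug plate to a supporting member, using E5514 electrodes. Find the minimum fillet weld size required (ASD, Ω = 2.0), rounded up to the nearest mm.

w = 10 mm

E55XX → F_EXX = 550 MPa.
Total weld length L = 580 mm.
Required throat t_e = P × Ω / (0.6 F_EXX × L) = 673 × 2.0 / (0.6 × 550 × 580 × 10⁻³) = 7.032 mm.
Required leg w = t_e / 0.707 = 9.947 mm → use 10 mm.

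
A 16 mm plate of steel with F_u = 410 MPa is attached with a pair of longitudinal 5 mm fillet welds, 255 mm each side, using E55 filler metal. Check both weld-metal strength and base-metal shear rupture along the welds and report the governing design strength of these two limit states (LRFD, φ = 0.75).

E55XX → F_EXX = 550 MPa.
t_e = 0.707 × 5 = 3.535 mm; L = 510 mm.
Weld metal: φR_n = 0.75 × 0.6 × 550 × 3.535 × 510 × 10⁻³ = 446.2 kN.
Base metal (shear rupture): φR_n = 0.75 × 0.6 × 410 × 16 × 510 × 10⁻³ = 1506 kN.
Governing: weld metal.

φR_n ≈ 446 kN (weld metal governs)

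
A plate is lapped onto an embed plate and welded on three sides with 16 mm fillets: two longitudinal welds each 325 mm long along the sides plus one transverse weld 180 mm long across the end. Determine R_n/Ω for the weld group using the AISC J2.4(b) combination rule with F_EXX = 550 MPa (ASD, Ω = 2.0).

t_e = 0.707 × 16 = 11.31 mm.
R_nwl = 0.6 × 550 × 11.31 × 650 × 10⁻³ = 2426 kN (longitudinal, 2 welds).
R_nwt = 0.6 × 550 × 11.31 × 180 × 10⁻³ = 671.9 kN (transverse, base value).
(i) R_nwl + R_nwt = 3098 kN; (ii) 0.85 R_nwl + 1.5 R_nwt = 3070 kN.
R_n = max = 3098 kN [governs: (i)]; R_n/Ω = 1549 kN.

R_n/Ω ≈ 1550 kN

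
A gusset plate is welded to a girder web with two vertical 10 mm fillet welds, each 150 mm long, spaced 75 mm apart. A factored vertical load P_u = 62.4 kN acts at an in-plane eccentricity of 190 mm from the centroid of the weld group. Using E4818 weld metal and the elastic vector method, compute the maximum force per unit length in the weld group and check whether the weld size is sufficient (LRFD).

f_max ≈ 1120 N/mm; adequate

E48XX → F_EXX = 480 MPa.
Total weld length L_w = 300 mm. Treat welds as unit-width lines.
Polar moment about centroid: J = 2[d³/12 + d(b/2)²] = 2[150³/12 + 150×37.5²] = 984400 mm³.
Direct shear f_v = P/L_w = 62.4×10³ / 300 = 208 N/mm (vertical).
Torsion M = P·e = 62.4×10³ × 190 = 11856000 N·mm.
Critical point at (x, y) = (37.5, 75) from centroid. f_tx = M·y/J = 903.3 N/mm; f_ty = M·x/J = 451.7 N/mm.
Resultant f_max = √[f_tx² + (f_v + f_ty)²] = √[903.3² + (208 + 451.7)²] = 1119 N/mm.
Capacity per unit length: φr_n = 0.75 × 0.6 × 480 × (0.707 × 10) = 1527 N/mm.
1119 ≤ 1527 → adequate.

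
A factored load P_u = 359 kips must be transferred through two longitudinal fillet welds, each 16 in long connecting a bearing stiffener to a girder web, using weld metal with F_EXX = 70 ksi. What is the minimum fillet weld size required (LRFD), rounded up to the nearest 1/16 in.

w = 9/16 in

Total weld length L = 32 in.
Required throat t_e = P_u / (φ × 0.6 F_EXX × L) = 359 / (0.75 × 0.6 × 70 × 32) = 0.3562 in.
Required leg w = t_e / 0.707 = 0.5037 in → use 9/16 in.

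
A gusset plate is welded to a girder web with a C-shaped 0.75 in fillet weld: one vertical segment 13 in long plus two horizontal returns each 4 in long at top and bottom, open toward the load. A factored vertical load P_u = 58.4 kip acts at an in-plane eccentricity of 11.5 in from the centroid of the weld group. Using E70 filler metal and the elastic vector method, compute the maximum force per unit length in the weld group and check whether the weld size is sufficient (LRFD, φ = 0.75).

E70XX → F_EXX = 70 ksi.
Total weld length L_w = 21 in. Treat welds as unit-width lines.
Centroid: x̄ = 2×4×2 / 21 = 0.7619 in from the vertical weld.
Polar moment about centroid: J = I_x + I_y = [13³/12 + 2×4×6.5²] + [13×0.7619² + 2(4³/12 + 4×1.238²)] = 551.6 in³.
Direct shear f_v = P/L_w = 58.4 / 21 = 2.781 kip/in (vertical).
Torsion M = P·e = 58.4 × 11.5 = 671.6 kip·in.
Critical point at (x, y) = (3.238, 6.5) from centroid. f_tx = M·y/J = 7.915 kip/in; f_ty = M·x/J = 3.943 kip/in.
Resultant f_max = √[f_tx² + (f_v + f_ty)²] = √[7.915² + (2.781 + 3.943)²] = 10.39 kip/in.
Capacity per unit length: φr_n = 0.75 × 0.6 × 70 × (0.707 × 0.75) = 16.7 kip/in.
10.39 ≤ 16.7 → adequate.

f_max ≈ 10.4 kip/in; adequate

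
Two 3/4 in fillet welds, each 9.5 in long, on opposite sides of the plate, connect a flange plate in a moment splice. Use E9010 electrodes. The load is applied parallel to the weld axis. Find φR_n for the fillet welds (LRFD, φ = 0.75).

φR_n ≈ 408 kip

E90XX → F_EXX = 90 ksi.
Effective throat t_e = 0.707 × 0.75 = 0.5302 in.
Total length L = 19 in; A_we = 0.5302 × 19 = 10.07 in².
F_nw = 0.6 F_EXX = 0.6 × 90 = 54 ksi.
φR_n = 0.75 × 54 × 10.07 = 408 kip.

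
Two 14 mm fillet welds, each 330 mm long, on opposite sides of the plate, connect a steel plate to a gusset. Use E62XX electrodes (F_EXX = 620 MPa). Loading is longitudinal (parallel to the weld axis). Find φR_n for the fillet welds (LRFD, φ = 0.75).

φR_n ≈ 1820 kN

Effective throat t_e = 0.707 × 14 = 9.898 mm.
Total length L = 660 mm; A_we = 9.898 × 660 = 6533 mm².
F_nw = 0.6 F_EXX = 0.6 × 620 = 372 MPa.
φR_n = 0.75 × 372 × 6533 × 10⁻³ = 1823 kN.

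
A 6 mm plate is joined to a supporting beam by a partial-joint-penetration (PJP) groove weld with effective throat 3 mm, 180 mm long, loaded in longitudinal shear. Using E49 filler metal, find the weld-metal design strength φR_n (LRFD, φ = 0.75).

φR_n ≈ 119 kN

E49XX → F_EXX = 490 MPa.
Effective throat (given) t_e = 3 mm.
A_we = 3 × 180 = 540 mm².
F_nw = 0.6 F_EXX = 294 MPa.
φR_n = 0.75 × 294 × 540 × 10⁻³ = 119.1 kN.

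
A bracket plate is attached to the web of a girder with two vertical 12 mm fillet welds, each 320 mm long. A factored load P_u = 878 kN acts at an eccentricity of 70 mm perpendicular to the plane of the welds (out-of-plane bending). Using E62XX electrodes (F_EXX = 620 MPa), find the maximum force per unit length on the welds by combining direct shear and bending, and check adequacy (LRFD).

f_max ≈ 2260 N/mm; adequate

L_w = 2 × 320 = 640 mm; section modulus (unit throat) S = 2 × L²/6 = 34130 mm².
Direct shear f_v = P/L_w = 878×10³/640 = 1372 N/mm.
Moment M = P × e = 878×10³ × 70 = 61460000 N·mm; bending f_b = M/S = 1801 N/mm.
f_max = √(f_v² + f_b²) = √(1372² + 1801²) = 2264 N/mm.
φr_n = 0.75 × 0.6 × 620 × (0.707 × 12) = 2367 N/mm → adequate.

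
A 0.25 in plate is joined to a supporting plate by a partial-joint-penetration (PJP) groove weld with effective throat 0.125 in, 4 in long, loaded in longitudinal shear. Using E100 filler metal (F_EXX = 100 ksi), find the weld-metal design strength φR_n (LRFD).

φR_n ≈ 22.5 kips

Effective throat (given) t_e = 0.125 in.
A_we = 0.125 × 4 = 0.5 in².
F_nw = 0.6 F_EXX = 60 ksi.
φR_n = 0.75 × 60 × 0.5 = 22.5 kips.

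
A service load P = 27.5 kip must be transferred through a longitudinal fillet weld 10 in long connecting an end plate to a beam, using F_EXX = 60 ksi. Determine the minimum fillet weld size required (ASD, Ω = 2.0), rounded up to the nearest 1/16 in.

Total weld length L = 10 in.
Required throat t_e = P × Ω / (0.6 F_EXX × L) = 27.5 × 2.0 / (0.6 × 60 × 10) = 0.1528 in.
Required leg w = t_e / 0.707 = 0.2161 in → use 1/4 in.

w = 1/4 in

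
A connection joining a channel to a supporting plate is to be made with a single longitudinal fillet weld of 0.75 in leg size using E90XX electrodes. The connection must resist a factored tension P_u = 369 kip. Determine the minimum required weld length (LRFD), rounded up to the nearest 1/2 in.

E90XX → F_EXX = 90 ksi.
Throat t_e = 0.707 × 0.75 = 0.5302 in.
φr_n = 0.75 × 0.6 × 90 × 0.5302 = 21.48 kip/in.
L_req = P_u / φr_n = 369 / 21.48 = 17.18 in total.
Round up → use L = 17.5 in.

L = 17.5 in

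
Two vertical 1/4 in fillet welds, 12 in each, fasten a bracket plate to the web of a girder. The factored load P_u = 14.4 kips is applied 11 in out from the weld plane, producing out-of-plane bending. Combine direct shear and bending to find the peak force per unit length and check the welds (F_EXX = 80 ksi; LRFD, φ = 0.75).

L_w = 2 × 12 = 24 in; section modulus (unit throat) S = 2 × L²/6 = 48 in².
Direct shear f_v = P/L_w = 14.4/24 = 0.6 kip/in.
Moment M = P × e = 14.4 × 11 = 158.4 kip·in; bending f_b = M/S = 3.3 kip/in.
f_max = √(f_v² + f_b²) = √(0.6² + 3.3²) = 3.354 kip/in.
φr_n = 0.75 × 0.6 × 80 × (0.707 × 0.25) = 6.363 kip/in → adequate.

f_max ≈ 3.35 kip/in; adequate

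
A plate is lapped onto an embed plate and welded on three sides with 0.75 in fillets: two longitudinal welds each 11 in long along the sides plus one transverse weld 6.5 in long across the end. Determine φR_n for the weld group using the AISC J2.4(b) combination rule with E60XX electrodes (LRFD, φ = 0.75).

E60XX → F_EXX = 60 ksi.
t_e = 0.707 × 0.75 = 0.5302 in.
R_nwl = 0.6 × 60 × 0.5302 × 22 = 420 kips (longitudinal, 2 welds).
R_nwt = 0.6 × 60 × 0.5302 × 6.5 = 124.1 kips (transverse, base value).
(i) R_nwl + R_nwt = 544 kips; (ii) 0.85 R_nwl + 1.5 R_nwt = 543.1 kips.
R_n = max = 544 kips [governs: (i)]; φR_n = 408 kips.

φR_n ≈ 408 kips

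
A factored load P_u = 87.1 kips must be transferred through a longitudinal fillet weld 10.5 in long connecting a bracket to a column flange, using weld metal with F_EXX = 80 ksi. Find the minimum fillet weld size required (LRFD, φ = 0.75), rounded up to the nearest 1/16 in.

w = 3/8 in

Total weld length L = 10.5 in.
Required throat t_e = P_u / (φ × 0.6 F_EXX × L) = 87.1 / (0.75 × 0.6 × 80 × 10.5) = 0.2304 in.
Required leg w = t_e / 0.707 = 0.3259 in → use 3/8 in.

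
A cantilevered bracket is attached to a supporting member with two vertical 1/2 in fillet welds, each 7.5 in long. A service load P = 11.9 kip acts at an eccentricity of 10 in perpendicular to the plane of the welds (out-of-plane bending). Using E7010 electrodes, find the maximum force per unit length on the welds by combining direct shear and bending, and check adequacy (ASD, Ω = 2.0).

f_max ≈ 6.4 kip/in; adequate

E70XX → F_EXX = 70 ksi.
L_w = 2 × 7.5 = 15 in; section modulus (unit throat) S = 2 × L²/6 = 18.75 in².
Direct shear f_v = P/L_w = 11.9/15 = 0.7933 kip/in.
Moment M = P × e = 11.9 × 10 = 119 kip·in; bending f_b = M/S = 6.347 kip/in.
f_max = √(f_v² + f_b²) = √(0.7933² + 6.347²) = 6.396 kip/in.
r_n/Ω = (1/2.0) × 0.6 × 70 × (0.707 × 0.5) = 7.423 kip/in → adequate.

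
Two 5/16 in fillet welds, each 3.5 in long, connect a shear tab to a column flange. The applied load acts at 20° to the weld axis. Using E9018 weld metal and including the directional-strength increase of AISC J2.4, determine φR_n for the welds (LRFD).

E90XX → F_EXX = 90 ksi.
t_e = 0.707 × 0.3125 = 0.2209 in; A_we = 0.2209 × 7 = 1.547 in².
Directional factor: 1.0 + 0.5 sin^1.5(20°) = 1.1.
F_nw = 0.6 × 90 × 1.1 = 59.4 ksi.
φR_n = 0.75 × 59.4 × 1.547 = 68.9 kip.

φR_n ≈ 68.9 kip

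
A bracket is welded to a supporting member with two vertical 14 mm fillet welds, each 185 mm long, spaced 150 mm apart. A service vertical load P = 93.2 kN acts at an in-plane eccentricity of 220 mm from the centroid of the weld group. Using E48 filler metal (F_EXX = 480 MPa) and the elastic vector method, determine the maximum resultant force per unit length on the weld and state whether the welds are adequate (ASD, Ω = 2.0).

Total weld length L_w = 370 mm. Treat welds as unit-width lines.
Polar moment about centroid: J = 2[d³/12 + d(b/2)²] = 2[185³/12 + 185×75²] = 3137000 mm³.
Direct shear f_v = P/L_w = 93.2×10³ / 370 = 251.9 N/mm (vertical).
Torsion M = P·e = 93.2×10³ × 220 = 20504000 N·mm.
Critical point at (x, y) = (75, 92.5) from centroid. f_tx = M·y/J = 604.7 N/mm; f_ty = M·x/J = 490.3 N/mm.
Resultant f_max = √[f_tx² + (f_v + f_ty)²] = √[604.7² + (251.9 + 490.3)²] = 957.3 N/mm.
Capacity per unit length: r_n/Ω = (1/2.0) × 0.6 × 480 × (0.707 × 14) = 1425 N/mm.
957.3 ≤ 1425 → adequate.

f_max ≈ 957 N/mm; adequate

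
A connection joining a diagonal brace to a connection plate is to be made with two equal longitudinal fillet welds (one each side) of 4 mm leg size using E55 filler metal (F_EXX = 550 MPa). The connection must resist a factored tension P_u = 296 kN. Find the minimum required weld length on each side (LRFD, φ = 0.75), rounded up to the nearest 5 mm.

Throat t_e = 0.707 × 4 = 2.828 mm.
φr_n = 0.75 × 0.6 × 550 × 2.828 × 10⁻³ = 0.6999 kN/mm.
L_req = P_u / φr_n = 296 / 0.6999 = 422.9 mm total.
Per side: 422.9 / 2 = 211.4 mm.
Round up → use L = 215 mm on each side.

L = 215 mm on each side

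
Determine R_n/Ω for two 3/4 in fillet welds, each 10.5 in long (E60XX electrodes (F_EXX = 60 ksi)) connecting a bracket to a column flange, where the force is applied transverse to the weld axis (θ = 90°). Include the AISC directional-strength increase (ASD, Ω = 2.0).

R_n/Ω ≈ 301 kips

t_e = 0.707 × 0.75 = 0.5302 in; A_we = 0.5302 × 21 = 11.14 in².
Directional factor: 1.0 + 0.5 sin^1.5(90°) = 1.5.
F_nw = 0.6 × 60 × 1.5 = 54 ksi.
R_n/Ω = (54 × 11.14) / 2.0 = 300.7 kips.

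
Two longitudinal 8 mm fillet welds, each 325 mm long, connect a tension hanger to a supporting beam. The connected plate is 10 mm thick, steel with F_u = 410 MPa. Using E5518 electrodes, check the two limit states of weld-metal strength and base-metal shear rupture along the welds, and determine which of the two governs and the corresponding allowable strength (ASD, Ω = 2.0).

R_n/Ω ≈ 607 kN (weld metal governs)

E55XX → F_EXX = 550 MPa.
t_e = 0.707 × 8 = 5.656 mm; L = 650 mm.
Weld metal: R_n/Ω = (1/2.0) × 0.6 × 550 × 5.656 × 650 × 10⁻³ = 606.6 kN.
Base metal (shear rupture): R_n/Ω = (1/2.0) × 0.6 × 410 × 10 × 650 × 10⁻³ = 799.5 kN.
Governing: weld metal.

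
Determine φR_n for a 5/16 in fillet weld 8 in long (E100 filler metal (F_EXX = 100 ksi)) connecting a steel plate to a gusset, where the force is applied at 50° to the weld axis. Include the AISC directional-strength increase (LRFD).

φR_n ≈ 106 kips

t_e = 0.707 × 0.3125 = 0.2209 in; A_we = 0.2209 × 8 = 1.767 in².
Directional factor: 1.0 + 0.5 sin^1.5(50°) = 1.335.
F_nw = 0.6 × 100 × 1.335 = 80.11 ksi.
φR_n = 0.75 × 80.11 × 1.767 = 106.2 kips.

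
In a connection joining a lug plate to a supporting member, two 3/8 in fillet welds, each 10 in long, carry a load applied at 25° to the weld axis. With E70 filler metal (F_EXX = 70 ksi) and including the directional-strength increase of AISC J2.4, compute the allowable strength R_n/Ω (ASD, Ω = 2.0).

R_n/Ω ≈ 127 kips

t_e = 0.707 × 0.375 = 0.2651 in; A_we = 0.2651 × 20 = 5.303 in².
Directional factor: 1.0 + 0.5 sin^1.5(25°) = 1.137.
F_nw = 0.6 × 70 × 1.137 = 47.77 ksi.
R_n/Ω = (47.77 × 5.303) / 2.0 = 126.6 kips.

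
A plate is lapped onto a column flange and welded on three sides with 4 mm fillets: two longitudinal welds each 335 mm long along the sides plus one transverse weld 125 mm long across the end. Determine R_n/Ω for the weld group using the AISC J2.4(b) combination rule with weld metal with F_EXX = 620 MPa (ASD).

t_e = 0.707 × 4 = 2.828 mm.
R_nwl = 0.6 × 620 × 2.828 × 670 × 10⁻³ = 704.9 kN (longitudinal, 2 welds).
R_nwt = 0.6 × 620 × 2.828 × 125 × 10⁻³ = 131.5 kN (transverse, base value).
(i) R_nwl + R_nwt = 836.4 kN; (ii) 0.85 R_nwl + 1.5 R_nwt = 796.4 kN.
R_n = max = 836.4 kN [governs: (i)]; R_n/Ω = 418.2 kN.

R_n/Ω ≈ 418 kN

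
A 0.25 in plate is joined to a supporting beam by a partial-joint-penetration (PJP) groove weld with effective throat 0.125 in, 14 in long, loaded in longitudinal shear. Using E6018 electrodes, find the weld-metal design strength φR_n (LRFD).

φR_n ≈ 47.2 kip

E60XX → F_EXX = 60 ksi.
Effective throat (given) t_e = 0.125 in.
A_we = 0.125 × 14 = 1.75 in².
F_nw = 0.6 F_EXX = 36 ksi.
φR_n = 0.75 × 36 × 1.75 = 47.25 kip.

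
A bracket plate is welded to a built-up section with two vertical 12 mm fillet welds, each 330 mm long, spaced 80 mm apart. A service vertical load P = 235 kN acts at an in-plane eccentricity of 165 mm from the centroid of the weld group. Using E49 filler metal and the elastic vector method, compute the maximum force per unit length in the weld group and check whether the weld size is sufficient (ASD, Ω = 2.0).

E49XX → F_EXX = 490 MPa.
Total weld length L_w = 660 mm. Treat welds as unit-width lines.
Polar moment about centroid: J = 2[d³/12 + d(b/2)²] = 2[330³/12 + 330×40²] = 7046000 mm³.
Direct shear f_v = P/L_w = 235×10³ / 660 = 356.1 N/mm (vertical).
Torsion M = P·e = 235×10³ × 165 = 38775000 N·mm.
Critical point at (x, y) = (40, 165) from centroid. f_tx = M·y/J = 908.1 N/mm; f_ty = M·x/J = 220.1 N/mm.
Resultant f_max = √[f_tx² + (f_v + f_ty)²] = √[908.1² + (356.1 + 220.1)²] = 1075 N/mm.
Capacity per unit length: r_n/Ω = (1/2.0) × 0.6 × 490 × (0.707 × 12) = 1247 N/mm.
1075 ≤ 1247 → adequate.

f_max ≈ 1080 N/mm; adequate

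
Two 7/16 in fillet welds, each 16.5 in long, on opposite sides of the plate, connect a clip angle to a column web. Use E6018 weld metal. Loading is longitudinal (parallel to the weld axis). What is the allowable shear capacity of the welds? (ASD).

E60XX → F_EXX = 60 ksi.
Effective throat t_e = 0.707 × 0.4375 = 0.3093 in.
Total length L = 33 in; A_we = 0.3093 × 33 = 10.21 in².
F_nw = 0.6 F_EXX = 0.6 × 60 = 36 ksi.
R_n = 36 × 10.21 = 367.5 kip; R_n/Ω = 367.5/2.0 = 183.7 kip.

R_n/Ω ≈ 184 kip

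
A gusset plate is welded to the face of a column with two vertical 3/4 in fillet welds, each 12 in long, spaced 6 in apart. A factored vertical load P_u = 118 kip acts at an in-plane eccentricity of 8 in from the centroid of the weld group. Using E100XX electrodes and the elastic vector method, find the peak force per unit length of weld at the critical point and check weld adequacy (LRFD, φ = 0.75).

E100XX → F_EXX = 100 ksi.
Total weld length L_w = 24 in. Treat welds as unit-width lines.
Polar moment about centroid: J = 2[d³/12 + d(b/2)²] = 2[12³/12 + 12×3²] = 504 in³.
Direct shear f_v = P/L_w = 118 / 24 = 4.917 kip/in (vertical).
Torsion M = P·e = 118 × 8 = 944 kip·in.
Critical point at (x, y) = (3, 6) from centroid. f_tx = M·y/J = 11.24 kip/in; f_ty = M·x/J = 5.619 kip/in.
Resultant f_max = √[f_tx² + (f_v + f_ty)²] = √[11.24² + (4.917 + 5.619)²] = 15.4 kip/in.
Capacity per unit length: φr_n = 0.75 × 0.6 × 100 × (0.707 × 0.75) = 23.86 kip/in.
15.4 ≤ 23.86 → adequate.

f_max ≈ 15.4 kip/in; adequate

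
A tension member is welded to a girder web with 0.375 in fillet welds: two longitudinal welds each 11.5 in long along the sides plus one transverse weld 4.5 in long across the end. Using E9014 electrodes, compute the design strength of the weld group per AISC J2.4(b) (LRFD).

φR_n ≈ 295 kip

E90XX → F_EXX = 90 ksi.
t_e = 0.707 × 0.375 = 0.2651 in.
R_nwl = 0.6 × 90 × 0.2651 × 23 = 329.3 kip (longitudinal, 2 welds).
R_nwt = 0.6 × 90 × 0.2651 × 4.5 = 64.43 kip (transverse, base value).
(i) R_nwl + R_nwt = 393.7 kip; (ii) 0.85 R_nwl + 1.5 R_nwt = 376.5 kip.
R_n = max = 393.7 kip [governs: (i)]; φR_n = 295.3 kip.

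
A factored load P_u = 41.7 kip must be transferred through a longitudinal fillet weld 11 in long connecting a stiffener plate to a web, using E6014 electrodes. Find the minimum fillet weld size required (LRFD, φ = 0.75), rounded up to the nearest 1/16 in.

E60XX → F_EXX = 60 ksi.
Total weld length L = 11 in.
Required throat t_e = P_u / (φ × 0.6 F_EXX × L) = 41.7 / (0.75 × 0.6 × 60 × 11) = 0.1404 in.
Required leg w = t_e / 0.707 = 0.1986 in → use 1/4 in.

w = 1/4 in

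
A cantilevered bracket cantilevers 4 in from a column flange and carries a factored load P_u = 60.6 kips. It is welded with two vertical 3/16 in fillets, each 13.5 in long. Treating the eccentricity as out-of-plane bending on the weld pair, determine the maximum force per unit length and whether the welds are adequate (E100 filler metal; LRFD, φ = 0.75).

f_max ≈ 4.58 kip/in; adequate

E100XX → F_EXX = 100 ksi.
L_w = 2 × 13.5 = 27 in; section modulus (unit throat) S = 2 × L²/6 = 60.75 in².
Direct shear f_v = P/L_w = 60.6/27 = 2.244 kip/in.
Moment M = P × e = 60.6 × 4 = 242.4 kip·in; bending f_b = M/S = 3.99 kip/in.
f_max = √(f_v² + f_b²) = √(2.244² + 3.99²) = 4.578 kip/in.
φr_n = 0.75 × 0.6 × 100 × (0.707 × 0.1875) = 5.965 kip/in → adequate.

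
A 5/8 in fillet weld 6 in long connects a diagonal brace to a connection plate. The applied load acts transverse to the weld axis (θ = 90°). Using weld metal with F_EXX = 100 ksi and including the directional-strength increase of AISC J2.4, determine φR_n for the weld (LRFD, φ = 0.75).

t_e = 0.707 × 0.625 = 0.4419 in; A_we = 0.4419 × 6 = 2.651 in².
Directional factor: 1.0 + 0.5 sin^1.5(90°) = 1.5.
F_nw = 0.6 × 100 × 1.5 = 90 ksi.
φR_n = 0.75 × 90 × 2.651 = 179 kip.

φR_n ≈ 179 kip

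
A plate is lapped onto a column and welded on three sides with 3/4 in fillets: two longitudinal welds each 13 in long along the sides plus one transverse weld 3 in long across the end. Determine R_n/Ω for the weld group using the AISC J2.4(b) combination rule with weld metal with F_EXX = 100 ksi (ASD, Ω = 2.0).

R_n/Ω ≈ 461 kips

t_e = 0.707 × 0.75 = 0.5302 in.
R_nwl = 0.6 × 100 × 0.5302 × 26 = 827.2 kips (longitudinal, 2 welds).
R_nwt = 0.6 × 100 × 0.5302 × 3 = 95.45 kips (transverse, base value).
(i) R_nwl + R_nwt = 922.6 kips; (ii) 0.85 R_nwl + 1.5 R_nwt = 846.3 kips.
R_n = max = 922.6 kips [governs: (i)]; R_n/Ω = 461.3 kips.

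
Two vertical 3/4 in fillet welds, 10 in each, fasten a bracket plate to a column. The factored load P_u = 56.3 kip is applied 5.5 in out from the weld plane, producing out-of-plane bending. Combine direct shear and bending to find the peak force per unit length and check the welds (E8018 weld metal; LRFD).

f_max ≈ 9.71 kip/in; adequate

E80XX → F_EXX = 80 ksi.
L_w = 2 × 10 = 20 in; section modulus (unit throat) S = 2 × L²/6 = 33.33 in².
Direct shear f_v = P/L_w = 56.3/20 = 2.815 kip/in.
Moment M = P × e = 56.3 × 5.5 = 309.65 kip·in; bending f_b = M/S = 9.289 kip/in.
f_max = √(f_v² + f_b²) = √(2.815² + 9.289²) = 9.707 kip/in.
φr_n = 0.75 × 0.6 × 80 × (0.707 × 0.75) = 19.09 kip/in → adequate.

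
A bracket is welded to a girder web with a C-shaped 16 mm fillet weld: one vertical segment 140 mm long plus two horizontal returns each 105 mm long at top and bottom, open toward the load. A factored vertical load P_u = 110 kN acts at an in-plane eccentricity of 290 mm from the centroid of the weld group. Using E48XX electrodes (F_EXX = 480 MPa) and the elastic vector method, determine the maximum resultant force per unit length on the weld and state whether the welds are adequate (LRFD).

f_max ≈ 2160 N/mm; adequate

Total weld length L_w = 350 mm. Treat welds as unit-width lines.
Centroid: x̄ = 2×105×52.5 / 350 = 31.5 mm from the vertical weld.
Polar moment about centroid: J = I_x + I_y = [140³/12 + 2×105×70²] + [140×31.5² + 2(105³/12 + 105×21²)] = 1682000 mm³.
Direct shear f_v = P/L_w = 110×10³ / 350 = 314.3 N/mm (vertical).
Torsion M = P·e = 110×10³ × 290 = 31900000 N·mm.
Critical point at (x, y) = (73.5, 70) from centroid. f_tx = M·y/J = 1327 N/mm; f_ty = M·x/J = 1394 N/mm.
Resultant f_max = √[f_tx² + (f_v + f_ty)²] = √[1327² + (314.3 + 1394)²] = 2163 N/mm.
Capacity per unit length: φr_n = 0.75 × 0.6 × 480 × (0.707 × 16) = 2443 N/mm.
2163 ≤ 2443 → adequate.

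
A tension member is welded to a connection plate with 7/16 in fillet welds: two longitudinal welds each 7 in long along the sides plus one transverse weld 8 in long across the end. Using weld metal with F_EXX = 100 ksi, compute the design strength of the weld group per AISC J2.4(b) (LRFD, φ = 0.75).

t_e = 0.707 × 0.4375 = 0.3093 in.
R_nwl = 0.6 × 100 × 0.3093 × 14 = 259.8 kips (longitudinal, 2 welds).
R_nwt = 0.6 × 100 × 0.3093 × 8 = 148.5 kips (transverse, base value).
(i) R_nwl + R_nwt = 408.3 kips; (ii) 0.85 R_nwl + 1.5 R_nwt = 443.6 kips.
R_n = max = 443.6 kips [governs: (ii)]; φR_n = 332.7 kips.

φR_n ≈ 333 kips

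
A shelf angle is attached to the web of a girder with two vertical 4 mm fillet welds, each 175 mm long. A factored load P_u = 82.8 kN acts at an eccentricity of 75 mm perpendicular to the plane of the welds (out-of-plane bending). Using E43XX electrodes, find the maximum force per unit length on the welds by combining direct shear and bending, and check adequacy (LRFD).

E43XX → F_EXX = 430 MPa.
L_w = 2 × 175 = 350 mm; section modulus (unit throat) S = 2 × L²/6 = 10210 mm².
Direct shear f_v = P/L_w = 82.8×10³/350 = 236.6 N/mm.
Moment M = P × e = 82.8×10³ × 75 = 6210000 N·mm; bending f_b = M/S = 608.3 N/mm.
f_max = √(f_v² + f_b²) = √(236.6² + 608.3²) = 652.7 N/mm.
φr_n = 0.75 × 0.6 × 430 × (0.707 × 4) = 547.2 N/mm → NOT adequate.

f_max ≈ 653 N/mm; NOT adequate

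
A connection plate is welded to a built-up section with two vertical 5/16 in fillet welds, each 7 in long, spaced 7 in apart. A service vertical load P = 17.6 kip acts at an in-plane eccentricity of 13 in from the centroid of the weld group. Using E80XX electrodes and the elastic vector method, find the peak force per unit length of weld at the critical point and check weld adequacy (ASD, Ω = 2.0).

E80XX → F_EXX = 80 ksi.
Total weld length L_w = 14 in. Treat welds as unit-width lines.
Polar moment about centroid: J = 2[d³/12 + d(b/2)²] = 2[7³/12 + 7×3.5²] = 228.7 in³.
Direct shear f_v = P/L_w = 17.6 / 14 = 1.257 kip/in (vertical).
Torsion M = P·e = 17.6 × 13 = 228.8 kip·in.
Critical point at (x, y) = (3.5, 3.5) from centroid. f_tx = M·y/J = 3.502 kip/in; f_ty = M·x/J = 3.502 kip/in.
Resultant f_max = √[f_tx² + (f_v + f_ty)²] = √[3.502² + (1.257 + 3.502)²] = 5.909 kip/in.
Capacity per unit length: r_n/Ω = (1/2.0) × 0.6 × 80 × (0.707 × 0.3125) = 5.302 kip/in.
5.909 > 5.302 → NOT adequate.

f_max ≈ 5.91 kip/in; NOT adequate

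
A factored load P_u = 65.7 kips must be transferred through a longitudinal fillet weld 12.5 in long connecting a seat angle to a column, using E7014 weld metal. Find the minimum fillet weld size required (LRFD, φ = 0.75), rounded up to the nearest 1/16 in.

w = 1/4 in

E70XX → F_EXX = 70 ksi.
Total weld length L = 12.5 in.
Required throat t_e = P_u / (φ × 0.6 F_EXX × L) = 65.7 / (0.75 × 0.6 × 70 × 12.5) = 0.1669 in.
Required leg w = t_e / 0.707 = 0.236 in → use 1/4 in.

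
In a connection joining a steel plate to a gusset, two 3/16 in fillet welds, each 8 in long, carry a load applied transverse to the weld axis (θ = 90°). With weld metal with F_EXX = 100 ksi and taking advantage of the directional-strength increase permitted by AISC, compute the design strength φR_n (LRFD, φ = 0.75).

φR_n ≈ 143 kips

t_e = 0.707 × 0.1875 = 0.1326 in; A_we = 0.1326 × 16 = 2.121 in².
Directional factor: 1.0 + 0.5 sin^1.5(90°) = 1.5.
F_nw = 0.6 × 100 × 1.5 = 90 ksi.
φR_n = 0.75 × 90 × 2.121 = 143.2 kips.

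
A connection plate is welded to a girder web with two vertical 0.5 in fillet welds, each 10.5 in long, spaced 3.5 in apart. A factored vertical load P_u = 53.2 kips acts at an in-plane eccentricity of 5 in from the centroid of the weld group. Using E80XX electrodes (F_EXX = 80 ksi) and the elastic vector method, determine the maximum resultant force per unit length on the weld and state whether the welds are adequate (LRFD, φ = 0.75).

f_max ≈ 6.95 kip/in; adequate

Total weld length L_w = 21 in. Treat welds as unit-width lines.
Polar moment about centroid: J = 2[d³/12 + d(b/2)²] = 2[10.5³/12 + 10.5×1.75²] = 257.2 in³.
Direct shear f_v = P/L_w = 53.2 / 21 = 2.533 kip/in (vertical).
Torsion M = P·e = 53.2 × 5 = 266 kip·in.
Critical point at (x, y) = (1.75, 5.25) from centroid. f_tx = M·y/J = 5.429 kip/in; f_ty = M·x/J = 1.81 kip/in.
Resultant f_max = √[f_tx² + (f_v + f_ty)²] = √[5.429² + (2.533 + 1.81)²] = 6.952 kip/in.
Capacity per unit length: φr_n = 0.75 × 0.6 × 80 × (0.707 × 0.5) = 12.73 kip/in.
6.952 ≤ 12.73 → adequate.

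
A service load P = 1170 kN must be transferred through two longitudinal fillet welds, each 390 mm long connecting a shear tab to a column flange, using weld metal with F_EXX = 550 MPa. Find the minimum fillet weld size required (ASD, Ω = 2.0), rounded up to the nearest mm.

Total weld length L = 780 mm.
Required throat t_e = P × Ω / (0.6 F_EXX × L) = 1170 × 2.0 / (0.6 × 550 × 780 × 10⁻³) = 9.091 mm.
Required leg w = t_e / 0.707 = 12.86 mm → use 13 mm.

w = 13 mm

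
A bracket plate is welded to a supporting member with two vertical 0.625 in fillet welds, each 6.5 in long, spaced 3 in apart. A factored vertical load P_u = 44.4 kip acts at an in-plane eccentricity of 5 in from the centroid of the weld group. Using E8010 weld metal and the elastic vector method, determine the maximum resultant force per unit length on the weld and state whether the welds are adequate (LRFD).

f_max ≈ 12.4 kip/in; adequate

E80XX → F_EXX = 80 ksi.
Total weld length L_w = 13 in. Treat welds as unit-width lines.
Polar moment about centroid: J = 2[d³/12 + d(b/2)²] = 2[6.5³/12 + 6.5×1.5²] = 75.02 in³.
Direct shear f_v = P/L_w = 44.4 / 13 = 3.415 kip/in (vertical).
Torsion M = P·e = 44.4 × 5 = 222 kip·in.
Critical point at (x, y) = (1.5, 3.25) from centroid. f_tx = M·y/J = 9.617 kip/in; f_ty = M·x/J = 4.439 kip/in.
Resultant f_max = √[f_tx² + (f_v + f_ty)²] = √[9.617² + (3.415 + 4.439)²] = 12.42 kip/in.
Capacity per unit length: φr_n = 0.75 × 0.6 × 80 × (0.707 × 0.625) = 15.91 kip/in.
12.42 ≤ 15.91 → adequate.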